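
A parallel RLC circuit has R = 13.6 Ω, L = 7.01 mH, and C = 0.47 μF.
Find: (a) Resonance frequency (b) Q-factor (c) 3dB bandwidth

Step 1 — Resonance: ω₀ = 1/√(LC) = 1/√(0.00701·4.7e-07) = 1.742e+04 rad/s.
Step 2 — f₀ = ω₀/(2π) = 2773 Hz.
Step 3 — Parallel Q: Q = R/(ω₀L) = 13.6/(1.742e+04·0.00701) = 0.1114.
Step 4 — Bandwidth: Δω = ω₀/Q = 1.564e+05 rad/s; BW = Δω/(2π) = 2.49e+04 Hz.

(a) f₀ = 2773 Hz  (b) Q = 0.1114  (c) BW = 2.49e+04 Hz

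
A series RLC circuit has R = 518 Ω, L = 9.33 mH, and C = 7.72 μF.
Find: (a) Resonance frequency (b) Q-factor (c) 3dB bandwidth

Step 1 — Resonance condition Im(Z)=0 gives ω₀ = 1/√(LC).
Step 2 — ω₀ = 1/√(0.00933·7.72e-06) = 3726 rad/s.
Step 3 — f₀ = ω₀/(2π) = 593 Hz.
Step 4 — Series Q: Q = ω₀L/R = 3726·0.00933/518 = 0.06711.
Step 5 — 3dB bandwidth: Δω = ω₀/Q = 5.552e+04 rad/s; BW = Δω/(2π) = 8836 Hz.

(a) f₀ = 593 Hz  (b) Q = 0.06711  (c) BW = 8836 Hz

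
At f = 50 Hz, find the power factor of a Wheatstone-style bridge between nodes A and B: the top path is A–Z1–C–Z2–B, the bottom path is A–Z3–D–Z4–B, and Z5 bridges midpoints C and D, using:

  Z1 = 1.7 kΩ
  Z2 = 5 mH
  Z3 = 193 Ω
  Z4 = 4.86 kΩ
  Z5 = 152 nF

Step 1 — Angular frequency: ω = 2π·f = 2π·50 = 314.2 rad/s.
Step 2 — Component impedances:
  Z1: Z = R = 1700 Ω
  Z2: Z = jωL = j·314.2·0.005 = 0 + j1.571 Ω
  Z3: Z = R = 193 Ω
  Z4: Z = R = 4860 Ω
  Z5: Z = 1/(jωC) = -j/(ω·C) = 0 - j2.094e+04 Ω
Step 3 — Bridge requires nodal analysis (the Z5 bridge couples midpoints C and D, so the two paths cannot be reduced to a simple series/parallel combination). Setting node B to ground and injecting 1 A at node A, the 3-node admittance system at A, C, D solves to V_A = Z_AB = 1267 - j70.29 Ω = 1269∠-3.2° Ω.
Step 4 — Power factor: PF = cos(φ) = Re(Z)/|Z| = 1267.4/1269.3 = 0.9985.
Step 5 — Type: Im(Z) = -70.29 ⇒ leading (phase φ = -3.2°).

PF = 0.9985 (leading, φ = -3.2°)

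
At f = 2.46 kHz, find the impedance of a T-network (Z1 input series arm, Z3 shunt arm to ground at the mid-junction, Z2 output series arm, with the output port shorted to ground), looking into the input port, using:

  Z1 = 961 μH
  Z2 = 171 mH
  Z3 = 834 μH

Step 1 — Angular frequency: ω = 2π·f = 2π·2460 = 1.546e+04 rad/s.
Step 2 — Component impedances:
  Z1: Z = jωL = j·1.546e+04·0.000961 = 0 + j14.85 Ω
  Z2: Z = jωL = j·1.546e+04·0.171 = 0 + j2643 Ω
  Z3: Z = jωL = j·1.546e+04·0.000834 = 0 + j12.89 Ω
Step 3 — With the output port shorted to ground, the output series arm Z2 runs from the junction to ground; the shunt arm Z3 also runs from the junction to ground. They appear in parallel: Z3 || Z2 = 0 + j12.83 Ω.
Step 4 — Series with input arm Z1: Z_in = Z1 + (Z3 || Z2) = 0 + j27.68 Ω = 27.68∠90.0° Ω.

Z = 0 + j27.68 Ω = 27.68∠90.0° Ω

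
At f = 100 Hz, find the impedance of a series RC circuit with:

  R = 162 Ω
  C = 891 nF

Step 1 — Angular frequency: ω = 2π·f = 2π·100 = 628.3 rad/s.
Step 2 — Component impedances:
  R: Z = R = 162 Ω
  C: Z = 1/(jωC) = -j/(ω·C) = 0 - j1786 Ω
Step 3 — Series combination: Z_total = R + C = 162 - j1786 Ω = 1794∠-84.8° Ω.

Z = 162 - j1786 Ω = 1794∠-84.8° Ω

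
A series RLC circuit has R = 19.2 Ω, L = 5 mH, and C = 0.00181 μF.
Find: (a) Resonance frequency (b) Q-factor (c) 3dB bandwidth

Step 1 — Resonance condition Im(Z)=0 gives ω₀ = 1/√(LC).
Step 2 — ω₀ = 1/√(0.005·1.81e-09) = 3.324e+05 rad/s.
Step 3 — f₀ = ω₀/(2π) = 5.29e+04 Hz.
Step 4 — Series Q: Q = ω₀L/R = 3.324e+05·0.005/19.2 = 86.57.
Step 5 — 3dB bandwidth: Δω = ω₀/Q = 3840 rad/s; BW = Δω/(2π) = 611.2 Hz.

(a) f₀ = 5.29e+04 Hz  (b) Q = 86.57  (c) BW = 611.2 Hz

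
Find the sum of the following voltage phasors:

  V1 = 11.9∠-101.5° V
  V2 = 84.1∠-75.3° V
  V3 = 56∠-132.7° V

Step 1 — Convert each phasor to rectangular form:
  V1 = 11.9·(cos(-101.5°) + j·sin(-101.5°)) = -2.372 - j11.66 V
  V2 = 84.1·(cos(-75.3°) + j·sin(-75.3°)) = 21.34 - j81.35 V
  V3 = 56·(cos(-132.7°) + j·sin(-132.7°)) = -37.98 - j41.16 V
Step 2 — Sum components: V_total = -19.01 - j134.2 V.
Step 3 — Convert to polar: |V_total| = 135.5 V, ∠V_total = -98.1°.

V_total = 135.5∠-98.1° V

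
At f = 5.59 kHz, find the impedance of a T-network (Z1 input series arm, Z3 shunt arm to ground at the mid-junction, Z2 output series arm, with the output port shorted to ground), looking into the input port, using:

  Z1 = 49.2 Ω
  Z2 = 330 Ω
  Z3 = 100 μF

Step 1 — Angular frequency: ω = 2π·f = 2π·5590 = 3.512e+04 rad/s.
Step 2 — Component impedances:
  Z1: Z = R = 49.2 Ω
  Z2: Z = R = 330 Ω
  Z3: Z = 1/(jωC) = -j/(ω·C) = 0 - j0.2847 Ω
Step 3 — With the output port shorted to ground, the output series arm Z2 runs from the junction to ground; the shunt arm Z3 also runs from the junction to ground. They appear in parallel: Z3 || Z2 = 0.0002456 - j0.2847 Ω.
Step 4 — Series with input arm Z1: Z_in = Z1 + (Z3 || Z2) = 49.2 - j0.2847 Ω = 49.2∠-0.3° Ω.

Z = 49.2 - j0.2847 Ω = 49.2∠-0.3° Ω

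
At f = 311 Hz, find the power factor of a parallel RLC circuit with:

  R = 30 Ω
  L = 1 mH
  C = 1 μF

Step 1 — Angular frequency: ω = 2π·f = 2π·311 = 1954 rad/s.
Step 2 — Component impedances:
  R: Z = R = 30 Ω
  L: Z = jωL = j·1954·0.001 = 0 + j1.954 Ω
  C: Z = 1/(jωC) = -j/(ω·C) = 0 - j511.8 Ω
Step 3 — Parallel combination: 1/Z_total = 1/R + 1/L + 1/C; Z_total = 0.1277 + j1.953 Ω = 1.957∠86.3° Ω.
Step 4 — Power factor: PF = cos(φ) = Re(Z)/|Z| = 0.1277/1.957 = 0.06525.
Step 5 — Type: Im(Z) = 1.953 ⇒ lagging (phase φ = 86.3°).

PF = 0.06525 (lagging, φ = 86.3°)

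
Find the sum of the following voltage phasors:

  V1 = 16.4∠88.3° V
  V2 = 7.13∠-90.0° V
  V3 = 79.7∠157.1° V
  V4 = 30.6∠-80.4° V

Step 1 — Convert each phasor to rectangular form:
  V1 = 16.4·(cos(88.3°) + j·sin(88.3°)) = 0.4865 + j16.39 V
  V2 = 7.13·(cos(-90.0°) + j·sin(-90.0°)) = 0 - j7.13 V
  V3 = 79.7·(cos(157.1°) + j·sin(157.1°)) = -73.42 + j31.01 V
  V4 = 30.6·(cos(-80.4°) + j·sin(-80.4°)) = 5.103 - j30.17 V
Step 2 — Sum components: V_total = -67.83 + j10.1 V.
Step 3 — Convert to polar: |V_total| = 68.58 V, ∠V_total = 171.5°.

V_total = 68.58∠171.5° V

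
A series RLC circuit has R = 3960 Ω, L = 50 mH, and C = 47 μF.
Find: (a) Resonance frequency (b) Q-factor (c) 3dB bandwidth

Step 1 — Resonance: ω₀ = 1/√(LC) = 1/√(0.05·4.7e-05) = 652.3 rad/s.
Step 2 — f₀ = ω₀/(2π) = 103.8 Hz.
Step 3 — Series Q: Q = ω₀L/R = 652.3·0.05/3960 = 0.008236.
Step 4 — Bandwidth: Δω = ω₀/Q = 7.92e+04 rad/s; BW = Δω/(2π) = 1.261e+04 Hz.

(a) f₀ = 103.8 Hz  (b) Q = 0.008236  (c) BW = 1.261e+04 Hz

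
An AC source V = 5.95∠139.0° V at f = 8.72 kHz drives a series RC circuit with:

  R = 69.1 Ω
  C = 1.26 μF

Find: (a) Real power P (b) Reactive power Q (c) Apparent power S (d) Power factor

Step 1 — Angular frequency: ω = 2π·f = 2π·8720 = 5.479e+04 rad/s.
Step 2 — Component impedances:
  R: Z = R = 69.1 Ω
  C: Z = 1/(jωC) = -j/(ω·C) = 0 - j14.49 Ω
Step 3 — Series combination: Z_total = R + C = 69.1 - j14.49 Ω = 70.6∠-11.8° Ω.
Step 4 — Source phasor: V = 5.95∠139.0° V = -4.491 + j3.904 V.
Step 5 — Current: I = V / Z = -0.07359 + j0.04106 A = 0.08428∠150.8° A.
Step 6 — Complex power: S = V·I* = 0.4908 - j0.1029 VA.
Step 7 — Real power: P = Re(S) = 0.4908 W.
Step 8 — Reactive power: Q = Im(S) = -0.1029 VAR.
Step 9 — Apparent power: |S| = 0.5014 VA.
Step 10 — Power factor: PF = P/|S| = 0.9787 (leading).

(a) P = 0.4908 W  (b) Q = -0.1029 VAR  (c) S = 0.5014 VA  (d) PF = 0.9787 (leading)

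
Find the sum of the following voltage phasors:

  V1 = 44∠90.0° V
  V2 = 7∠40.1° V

Step 1 — Convert each phasor to rectangular form:
  V1 = 44·(cos(90.0°) + j·sin(90.0°)) = 0 + j44 V
  V2 = 7·(cos(40.1°) + j·sin(40.1°)) = 5.354 + j4.509 V
Step 2 — Sum components: V_total = 5.354 + j48.51 V.
Step 3 — Convert to polar: |V_total| = 48.8 V, ∠V_total = 83.7°.

V_total = 48.8∠83.7° V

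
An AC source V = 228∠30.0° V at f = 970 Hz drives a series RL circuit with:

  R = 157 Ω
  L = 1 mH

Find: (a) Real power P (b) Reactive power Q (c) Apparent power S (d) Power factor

Step 1 — Angular frequency: ω = 2π·f = 2π·970 = 6095 rad/s.
Step 2 — Component impedances:
  R: Z = R = 157 Ω
  L: Z = jωL = j·6095·0.001 = 0 + j6.095 Ω
Step 3 — Series combination: Z_total = R + L = 157 + j6.095 Ω = 157.1∠2.2° Ω.
Step 4 — Source phasor: V = 228∠30.0° V = 197.5 + j114 V.
Step 5 — Current: I = V / Z = 1.284 + j0.6763 A = 1.451∠27.8° A.
Step 6 — Complex power: S = V·I* = 330.6 + j12.83 VA.
Step 7 — Real power: P = Re(S) = 330.6 W.
Step 8 — Reactive power: Q = Im(S) = 12.83 VAR.
Step 9 — Apparent power: |S| = 330.9 VA.
Step 10 — Power factor: PF = P/|S| = 0.9992 (lagging).

(a) P = 330.6 W  (b) Q = 12.83 VAR  (c) S = 330.9 VA  (d) PF = 0.9992 (lagging)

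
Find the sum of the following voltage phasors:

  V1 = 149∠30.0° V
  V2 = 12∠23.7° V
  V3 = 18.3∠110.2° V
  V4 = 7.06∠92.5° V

Step 1 — Convert each phasor to rectangular form:
  V1 = 149·(cos(30.0°) + j·sin(30.0°)) = 129 + j74.5 V
  V2 = 12·(cos(23.7°) + j·sin(23.7°)) = 10.99 + j4.823 V
  V3 = 18.3·(cos(110.2°) + j·sin(110.2°)) = -6.319 + j17.17 V
  V4 = 7.06·(cos(92.5°) + j·sin(92.5°)) = -0.308 + j7.053 V
Step 2 — Sum components: V_total = 133.4 + j103.6 V.
Step 3 — Convert to polar: |V_total| = 168.9 V, ∠V_total = 37.8°.

V_total = 168.9∠37.8° V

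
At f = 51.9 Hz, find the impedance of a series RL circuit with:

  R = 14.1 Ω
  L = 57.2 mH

Step 1 — Angular frequency: ω = 2π·f = 2π·51.9 = 326.1 rad/s.
Step 2 — Component impedances:
  R: Z = R = 14.1 Ω
  L: Z = jωL = j·326.1·0.0572 = 0 + j18.65 Ω
Step 3 — Series combination: Z_total = R + L = 14.1 + j18.65 Ω = 23.38∠52.9° Ω.

Z = 14.1 + j18.65 Ω = 23.38∠52.9° Ω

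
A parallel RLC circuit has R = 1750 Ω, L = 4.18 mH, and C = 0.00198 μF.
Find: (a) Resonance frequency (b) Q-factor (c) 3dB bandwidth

Step 1 — Resonance: ω₀ = 1/√(LC) = 1/√(0.00418·1.98e-09) = 3.476e+05 rad/s.
Step 2 — f₀ = ω₀/(2π) = 5.532e+04 Hz.
Step 3 — Parallel Q: Q = R/(ω₀L) = 1750/(3.476e+05·0.00418) = 1.204.
Step 4 — Bandwidth: Δω = ω₀/Q = 2.886e+05 rad/s; BW = Δω/(2π) = 4.593e+04 Hz.

(a) f₀ = 5.532e+04 Hz  (b) Q = 1.204  (c) BW = 4.593e+04 Hz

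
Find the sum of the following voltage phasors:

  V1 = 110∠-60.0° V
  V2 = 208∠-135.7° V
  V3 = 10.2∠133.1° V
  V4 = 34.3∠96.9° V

Step 1 — Convert each phasor to rectangular form:
  V1 = 110·(cos(-60.0°) + j·sin(-60.0°)) = 55 - j95.26 V
  V2 = 208·(cos(-135.7°) + j·sin(-135.7°)) = -148.9 - j145.3 V
  V3 = 10.2·(cos(133.1°) + j·sin(133.1°)) = -6.969 + j7.448 V
  V4 = 34.3·(cos(96.9°) + j·sin(96.9°)) = -4.121 + j34.05 V
Step 2 — Sum components: V_total = -105 - j199 V.
Step 3 — Convert to polar: |V_total| = 225 V, ∠V_total = -117.8°.

V_total = 225∠-117.8° V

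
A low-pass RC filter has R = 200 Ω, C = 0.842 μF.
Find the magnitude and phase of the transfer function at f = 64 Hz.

Step 1 — Angular frequency: ω = 2π·64 = 402.1 rad/s.
Step 2 — Transfer function: H(jω) = 1/(1 + jωRC).
Step 3 — Denominator: 1 + jωRC = 1 + j·402.1·200·8.42e-07 = 1 + j0.06772.
Step 4 — H = 0.9954 - j0.06741.
Step 5 — Magnitude: |H| = 0.9977 (-0.0 dB); phase: φ = -3.9°.

|H| = 0.9977 (-0.0 dB), φ = -3.9°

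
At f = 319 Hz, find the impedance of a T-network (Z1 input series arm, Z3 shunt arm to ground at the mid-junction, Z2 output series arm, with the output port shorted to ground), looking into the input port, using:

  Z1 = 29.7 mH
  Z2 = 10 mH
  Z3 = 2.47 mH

Step 1 — Angular frequency: ω = 2π·f = 2π·319 = 2004 rad/s.
Step 2 — Component impedances:
  Z1: Z = jωL = j·2004·0.0297 = 0 + j59.53 Ω
  Z2: Z = jωL = j·2004·0.01 = 0 + j20.04 Ω
  Z3: Z = jωL = j·2004·0.00247 = 0 + j4.951 Ω
Step 3 — With the output port shorted to ground, the output series arm Z2 runs from the junction to ground; the shunt arm Z3 also runs from the junction to ground. They appear in parallel: Z3 || Z2 = 0 + j3.97 Ω.
Step 4 — Series with input arm Z1: Z_in = Z1 + (Z3 || Z2) = 0 + j63.5 Ω = 63.5∠90.0° Ω.

Z = 0 + j63.5 Ω = 63.5∠90.0° Ω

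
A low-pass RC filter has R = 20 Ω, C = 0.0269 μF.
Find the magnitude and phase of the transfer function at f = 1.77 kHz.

Step 1 — Angular frequency: ω = 2π·1770 = 1.112e+04 rad/s.
Step 2 — Transfer function: H(jω) = 1/(1 + jωRC).
Step 3 — Denominator: 1 + jωRC = 1 + j·1.112e+04·20·2.69e-08 = 1 + j0.005983.
Step 4 — H = 1 - j0.005983.
Step 5 — Magnitude: |H| = 1 (-0.0 dB); phase: φ = -0.3°.

|H| = 1 (-0.0 dB), φ = -0.3°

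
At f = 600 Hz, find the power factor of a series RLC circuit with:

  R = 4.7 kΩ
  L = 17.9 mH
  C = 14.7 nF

Step 1 — Angular frequency: ω = 2π·f = 2π·600 = 3770 rad/s.
Step 2 — Component impedances:
  R: Z = R = 4700 Ω
  L: Z = jωL = j·3770·0.0179 = 0 + j67.48 Ω
  C: Z = 1/(jωC) = -j/(ω·C) = 0 - j1.804e+04 Ω
Step 3 — Series combination: Z_total = R + L + C = 4700 - j1.798e+04 Ω = 1.858e+04∠-75.3° Ω.
Step 4 — Power factor: PF = cos(φ) = Re(Z)/|Z| = 4700/18582 = 0.2529.
Step 5 — Type: Im(Z) = -1.798e+04 ⇒ leading (phase φ = -75.3°).

PF = 0.2529 (leading, φ = -75.3°)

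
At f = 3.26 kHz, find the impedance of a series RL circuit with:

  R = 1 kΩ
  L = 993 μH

Step 1 — Angular frequency: ω = 2π·f = 2π·3260 = 2.048e+04 rad/s.
Step 2 — Component impedances:
  R: Z = R = 1000 Ω
  L: Z = jωL = j·2.048e+04·0.000993 = 0 + j20.34 Ω
Step 3 — Series combination: Z_total = R + L = 1000 + j20.34 Ω = 1000∠1.2° Ω.

Z = 1000 + j20.34 Ω = 1000∠1.2° Ω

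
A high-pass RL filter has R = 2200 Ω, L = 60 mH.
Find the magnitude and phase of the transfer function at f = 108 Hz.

Step 1 — Angular frequency: ω = 2π·108 = 678.6 rad/s.
Step 2 — Transfer function: H(jω) = jωL/(R + jωL).
Step 3 — Numerator jωL = j·40.72; denominator R + jωL = 2200 + j40.72.
Step 4 — H = 0.0003424 + j0.0185.
Step 5 — Magnitude: |H| = 0.0185 (-34.7 dB); phase: φ = 88.9°.

|H| = 0.0185 (-34.7 dB), φ = 88.9°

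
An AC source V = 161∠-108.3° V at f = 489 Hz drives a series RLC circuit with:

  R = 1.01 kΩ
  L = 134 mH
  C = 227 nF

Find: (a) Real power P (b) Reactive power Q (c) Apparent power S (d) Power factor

Step 1 — Angular frequency: ω = 2π·f = 2π·489 = 3072 rad/s.
Step 2 — Component impedances:
  R: Z = R = 1010 Ω
  L: Z = jωL = j·3072·0.134 = 0 + j411.7 Ω
  C: Z = 1/(jωC) = -j/(ω·C) = 0 - j1434 Ω
Step 3 — Series combination: Z_total = R + L + C = 1010 - j1022 Ω = 1437∠-45.3° Ω.
Step 4 — Source phasor: V = 161∠-108.3° V = -50.55 - j152.9 V.
Step 5 — Current: I = V / Z = 0.05094 - j0.0998 A = 0.112∠-63.0° A.
Step 6 — Complex power: S = V·I* = 12.68 - j12.83 VA.
Step 7 — Real power: P = Re(S) = 12.68 W.
Step 8 — Reactive power: Q = Im(S) = -12.83 VAR.
Step 9 — Apparent power: |S| = 18.04 VA.
Step 10 — Power factor: PF = P/|S| = 0.7029 (leading).

(a) P = 12.68 W  (b) Q = -12.83 VAR  (c) S = 18.04 VA  (d) PF = 0.7029 (leading)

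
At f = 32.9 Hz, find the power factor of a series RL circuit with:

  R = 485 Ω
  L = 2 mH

Step 1 — Angular frequency: ω = 2π·f = 2π·32.9 = 206.7 rad/s.
Step 2 — Component impedances:
  R: Z = R = 485 Ω
  L: Z = jωL = j·206.7·0.002 = 0 + j0.4134 Ω
Step 3 — Series combination: Z_total = R + L = 485 + j0.4134 Ω = 485∠0.0° Ω.
Step 4 — Power factor: PF = cos(φ) = Re(Z)/|Z| = 485/485 = 1.
Step 5 — Type: Im(Z) = 0.4134 ⇒ lagging (phase φ = 0.0°).

PF = 1 (lagging, φ = 0.0°)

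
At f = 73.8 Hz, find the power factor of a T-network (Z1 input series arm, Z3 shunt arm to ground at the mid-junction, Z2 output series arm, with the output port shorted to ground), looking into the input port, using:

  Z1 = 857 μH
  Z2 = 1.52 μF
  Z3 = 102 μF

Step 1 — Angular frequency: ω = 2π·f = 2π·73.8 = 463.7 rad/s.
Step 2 — Component impedances:
  Z1: Z = jωL = j·463.7·0.000857 = 0 + j0.3974 Ω
  Z2: Z = 1/(jωC) = -j/(ω·C) = 0 - j1419 Ω
  Z3: Z = 1/(jωC) = -j/(ω·C) = 0 - j21.14 Ω
Step 3 — With the output port shorted to ground, the output series arm Z2 runs from the junction to ground; the shunt arm Z3 also runs from the junction to ground. They appear in parallel: Z3 || Z2 = 0 - j20.83 Ω.
Step 4 — Series with input arm Z1: Z_in = Z1 + (Z3 || Z2) = 0 - j20.44 Ω = 20.44∠-90.0° Ω.
Step 5 — Power factor: PF = cos(φ) = Re(Z)/|Z| = 0/20.44 = 0.
Step 6 — Type: Im(Z) = -20.44 ⇒ leading (phase φ = -90.0°).

PF = 0 (leading, φ = -90.0°)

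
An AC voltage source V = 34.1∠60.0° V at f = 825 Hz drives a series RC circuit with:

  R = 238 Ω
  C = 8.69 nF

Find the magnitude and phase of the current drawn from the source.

Step 1 — Angular frequency: ω = 2π·f = 2π·825 = 5184 rad/s.
Step 2 — Component impedances:
  R: Z = R = 238 Ω
  C: Z = 1/(jωC) = -j/(ω·C) = 0 - j2.22e+04 Ω
Step 3 — Series combination: Z_total = R + C = 238 - j2.22e+04 Ω = 2.22e+04∠-89.4° Ω.
Step 4 — Source phasor: V = 34.1∠60.0° V = 17.05 + j29.53 V.
Step 5 — Ohm's law: I = V / Z_total = (17.05 + j29.53) / (238 - j2.22e+04) = -0.001322 + j0.0007822 A.
Step 6 — Convert to polar: |I| = 0.001536 A, ∠I = 149.4°.

I = 0.001536∠149.4° A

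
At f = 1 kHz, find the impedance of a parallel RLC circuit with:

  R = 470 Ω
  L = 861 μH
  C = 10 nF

Step 1 — Angular frequency: ω = 2π·f = 2π·1000 = 6283 rad/s.
Step 2 — Component impedances:
  R: Z = R = 470 Ω
  L: Z = jωL = j·6283·0.000861 = 0 + j5.41 Ω
  C: Z = 1/(jωC) = -j/(ω·C) = 0 - j1.592e+04 Ω
Step 3 — Parallel combination: 1/Z_total = 1/R + 1/L + 1/C; Z_total = 0.0623 + j5.411 Ω = 5.411∠89.3° Ω.

Z = 0.0623 + j5.411 Ω = 5.411∠89.3° Ω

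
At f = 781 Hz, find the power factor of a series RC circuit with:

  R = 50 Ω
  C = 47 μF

Step 1 — Angular frequency: ω = 2π·f = 2π·781 = 4907 rad/s.
Step 2 — Component impedances:
  R: Z = R = 50 Ω
  C: Z = 1/(jωC) = -j/(ω·C) = 0 - j4.336 Ω
Step 3 — Series combination: Z_total = R + C = 50 - j4.336 Ω = 50.19∠-5.0° Ω.
Step 4 — Power factor: PF = cos(φ) = Re(Z)/|Z| = 50/50.188 = 0.9963.
Step 5 — Type: Im(Z) = -4.336 ⇒ leading (phase φ = -5.0°).

PF = 0.9963 (leading, φ = -5.0°)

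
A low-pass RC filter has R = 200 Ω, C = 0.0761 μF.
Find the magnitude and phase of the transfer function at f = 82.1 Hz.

Step 1 — Angular frequency: ω = 2π·82.1 = 515.8 rad/s.
Step 2 — Transfer function: H(jω) = 1/(1 + jωRC).
Step 3 — Denominator: 1 + jωRC = 1 + j·515.8·200·7.61e-08 = 1 + j0.007851.
Step 4 — H = 0.9999 - j0.007851.
Step 5 — Magnitude: |H| = 1 (-0.0 dB); phase: φ = -0.4°.

|H| = 1 (-0.0 dB), φ = -0.4°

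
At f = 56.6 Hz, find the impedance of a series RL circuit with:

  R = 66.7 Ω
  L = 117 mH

Step 1 — Angular frequency: ω = 2π·f = 2π·56.6 = 355.6 rad/s.
Step 2 — Component impedances:
  R: Z = R = 66.7 Ω
  L: Z = jωL = j·355.6·0.117 = 0 + j41.61 Ω
Step 3 — Series combination: Z_total = R + L = 66.7 + j41.61 Ω = 78.61∠32.0° Ω.

Z = 66.7 + j41.61 Ω = 78.61∠32.0° Ω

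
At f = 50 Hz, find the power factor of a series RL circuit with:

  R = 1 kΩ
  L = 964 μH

Step 1 — Angular frequency: ω = 2π·f = 2π·50 = 314.2 rad/s.
Step 2 — Component impedances:
  R: Z = R = 1000 Ω
  L: Z = jωL = j·314.2·0.000964 = 0 + j0.3028 Ω
Step 3 — Series combination: Z_total = R + L = 1000 + j0.3028 Ω = 1000∠0.0° Ω.
Step 4 — Power factor: PF = cos(φ) = Re(Z)/|Z| = 1000/1000 = 1.
Step 5 — Type: Im(Z) = 0.3028 ⇒ lagging (phase φ = 0.0°).

PF = 1 (lagging, φ = 0.0°)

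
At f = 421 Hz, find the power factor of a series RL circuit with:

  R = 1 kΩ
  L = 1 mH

Step 1 — Angular frequency: ω = 2π·f = 2π·421 = 2645 rad/s.
Step 2 — Component impedances:
  R: Z = R = 1000 Ω
  L: Z = jωL = j·2645·0.001 = 0 + j2.645 Ω
Step 3 — Series combination: Z_total = R + L = 1000 + j2.645 Ω = 1000∠0.2° Ω.
Step 4 — Power factor: PF = cos(φ) = Re(Z)/|Z| = 1000/1000 = 1.
Step 5 — Type: Im(Z) = 2.645 ⇒ lagging (phase φ = 0.2°).

PF = 1 (lagging, φ = 0.2°)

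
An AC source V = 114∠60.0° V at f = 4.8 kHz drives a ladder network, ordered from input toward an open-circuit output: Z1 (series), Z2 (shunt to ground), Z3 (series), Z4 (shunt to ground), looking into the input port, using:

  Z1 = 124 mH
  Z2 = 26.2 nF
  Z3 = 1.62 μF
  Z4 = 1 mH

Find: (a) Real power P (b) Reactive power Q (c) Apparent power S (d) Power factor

Step 1 — Angular frequency: ω = 2π·f = 2π·4800 = 3.016e+04 rad/s.
Step 2 — Component impedances:
  Z1: Z = jωL = j·3.016e+04·0.124 = 0 + j3740 Ω
  Z2: Z = 1/(jωC) = -j/(ω·C) = 0 - j1266 Ω
  Z3: Z = 1/(jωC) = -j/(ω·C) = 0 - j20.47 Ω
  Z4: Z = jωL = j·3.016e+04·0.001 = 0 + j30.16 Ω
Step 3 — Ladder network (open output): work backward from the far end, alternating series and parallel combinations. Z_in = 0 + j3750 Ω = 3750∠90.0° Ω.
Step 4 — Source phasor: V = 114∠60.0° V = 57 + j98.73 V.
Step 5 — Current: I = V / Z = 0.02633 - j0.0152 A = 0.0304∠-30.0° A.
Step 6 — Complex power: S = V·I* = 0 + j3.466 VA.
Step 7 — Real power: P = Re(S) = 0 W.
Step 8 — Reactive power: Q = Im(S) = 3.466 VAR.
Step 9 — Apparent power: |S| = 3.466 VA.
Step 10 — Power factor: PF = P/|S| = 0 (lagging).

(a) P = 0 W  (b) Q = 3.466 VAR  (c) S = 3.466 VA  (d) PF = 0 (lagging)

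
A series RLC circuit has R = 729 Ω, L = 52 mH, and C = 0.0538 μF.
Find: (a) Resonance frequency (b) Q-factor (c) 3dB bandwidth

Step 1 — Resonance: ω₀ = 1/√(LC) = 1/√(0.052·5.38e-08) = 1.891e+04 rad/s.
Step 2 — f₀ = ω₀/(2π) = 3009 Hz.
Step 3 — Series Q: Q = ω₀L/R = 1.891e+04·0.052/729 = 1.349.
Step 4 — Bandwidth: Δω = ω₀/Q = 1.402e+04 rad/s; BW = Δω/(2π) = 2231 Hz.

(a) f₀ = 3009 Hz  (b) Q = 1.349  (c) BW = 2231 Hz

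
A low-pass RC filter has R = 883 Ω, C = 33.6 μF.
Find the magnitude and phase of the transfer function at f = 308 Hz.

Step 1 — Angular frequency: ω = 2π·308 = 1935 rad/s.
Step 2 — Transfer function: H(jω) = 1/(1 + jωRC).
Step 3 — Denominator: 1 + jωRC = 1 + j·1935·883·3.36e-05 = 1 + j57.42.
Step 4 — H = 0.0003033 - j0.01741.
Step 5 — Magnitude: |H| = 0.01741 (-35.2 dB); phase: φ = -89.0°.

|H| = 0.01741 (-35.2 dB), φ = -89.0°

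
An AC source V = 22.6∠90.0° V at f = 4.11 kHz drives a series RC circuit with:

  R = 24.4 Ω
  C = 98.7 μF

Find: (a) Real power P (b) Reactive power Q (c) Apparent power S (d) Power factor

Step 1 — Angular frequency: ω = 2π·f = 2π·4110 = 2.582e+04 rad/s.
Step 2 — Component impedances:
  R: Z = R = 24.4 Ω
  C: Z = 1/(jωC) = -j/(ω·C) = 0 - j0.3923 Ω
Step 3 — Series combination: Z_total = R + C = 24.4 - j0.3923 Ω = 24.4∠-0.9° Ω.
Step 4 — Source phasor: V = 22.6∠90.0° V = 0 + j22.6 V.
Step 5 — Current: I = V / Z = -0.01489 + j0.926 A = 0.9261∠90.9° A.
Step 6 — Complex power: S = V·I* = 20.93 - j0.3365 VA.
Step 7 — Real power: P = Re(S) = 20.93 W.
Step 8 — Reactive power: Q = Im(S) = -0.3365 VAR.
Step 9 — Apparent power: |S| = 20.93 VA.
Step 10 — Power factor: PF = P/|S| = 0.9999 (leading).

(a) P = 20.93 W  (b) Q = -0.3365 VAR  (c) S = 20.93 VA  (d) PF = 0.9999 (leading)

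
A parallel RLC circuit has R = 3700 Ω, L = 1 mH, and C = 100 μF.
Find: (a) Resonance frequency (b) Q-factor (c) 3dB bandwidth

Step 1 — Resonance: ω₀ = 1/√(LC) = 1/√(0.001·0.0001) = 3162 rad/s.
Step 2 — f₀ = ω₀/(2π) = 503.3 Hz.
Step 3 — Parallel Q: Q = R/(ω₀L) = 3700/(3162·0.001) = 1170.
Step 4 — Bandwidth: Δω = ω₀/Q = 2.703 rad/s; BW = Δω/(2π) = 0.4301 Hz.

(a) f₀ = 503.3 Hz  (b) Q = 1170  (c) BW = 0.4301 Hz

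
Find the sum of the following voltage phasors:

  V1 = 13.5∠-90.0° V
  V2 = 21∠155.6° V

Step 1 — Convert each phasor to rectangular form:
  V1 = 13.5·(cos(-90.0°) + j·sin(-90.0°)) = 0 - j13.5 V
  V2 = 21·(cos(155.6°) + j·sin(155.6°)) = -19.12 + j8.675 V
Step 2 — Sum components: V_total = -19.12 - j4.825 V.
Step 3 — Convert to polar: |V_total| = 19.72 V, ∠V_total = -165.8°.

V_total = 19.72∠-165.8° V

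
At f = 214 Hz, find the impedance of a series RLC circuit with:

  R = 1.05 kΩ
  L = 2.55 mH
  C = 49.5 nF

Step 1 — Angular frequency: ω = 2π·f = 2π·214 = 1345 rad/s.
Step 2 — Component impedances:
  R: Z = R = 1050 Ω
  L: Z = jωL = j·1345·0.00255 = 0 + j3.429 Ω
  C: Z = 1/(jωC) = -j/(ω·C) = 0 - j1.502e+04 Ω
Step 3 — Series combination: Z_total = R + L + C = 1050 - j1.502e+04 Ω = 1.506e+04∠-86.0° Ω.

Z = 1050 - j1.502e+04 Ω = 1.506e+04∠-86.0° Ω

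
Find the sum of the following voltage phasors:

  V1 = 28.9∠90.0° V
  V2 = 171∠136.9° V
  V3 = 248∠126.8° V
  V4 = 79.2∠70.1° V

Step 1 — Convert each phasor to rectangular form:
  V1 = 28.9·(cos(90.0°) + j·sin(90.0°)) = 0 + j28.9 V
  V2 = 171·(cos(136.9°) + j·sin(136.9°)) = -124.9 + j116.8 V
  V3 = 248·(cos(126.8°) + j·sin(126.8°)) = -148.6 + j198.6 V
  V4 = 79.2·(cos(70.1°) + j·sin(70.1°)) = 26.96 + j74.47 V
Step 2 — Sum components: V_total = -246.5 + j418.8 V.
Step 3 — Convert to polar: |V_total| = 485.9 V, ∠V_total = 120.5°.

V_total = 485.9∠120.5° V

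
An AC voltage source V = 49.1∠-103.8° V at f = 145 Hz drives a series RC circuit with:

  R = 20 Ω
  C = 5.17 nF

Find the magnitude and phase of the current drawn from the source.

Step 1 — Angular frequency: ω = 2π·f = 2π·145 = 911.1 rad/s.
Step 2 — Component impedances:
  R: Z = R = 20 Ω
  C: Z = 1/(jωC) = -j/(ω·C) = 0 - j2.123e+05 Ω
Step 3 — Series combination: Z_total = R + C = 20 - j2.123e+05 Ω = 2.123e+05∠-90.0° Ω.
Step 4 — Source phasor: V = 49.1∠-103.8° V = -11.71 - j47.68 V.
Step 5 — Ohm's law: I = V / Z_total = (-11.71 - j47.68) / (20 - j2.123e+05) = 0.0002246 - j5.519e-05 A.
Step 6 — Convert to polar: |I| = 0.0002313 A, ∠I = -13.8°.

I = 0.0002313∠-13.8° A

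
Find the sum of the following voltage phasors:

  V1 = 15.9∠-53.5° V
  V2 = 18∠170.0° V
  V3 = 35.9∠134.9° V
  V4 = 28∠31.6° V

Step 1 — Convert each phasor to rectangular form:
  V1 = 15.9·(cos(-53.5°) + j·sin(-53.5°)) = 9.458 - j12.78 V
  V2 = 18·(cos(170.0°) + j·sin(170.0°)) = -17.73 + j3.126 V
  V3 = 35.9·(cos(134.9°) + j·sin(134.9°)) = -25.34 + j25.43 V
  V4 = 28·(cos(31.6°) + j·sin(31.6°)) = 23.85 + j14.67 V
Step 2 — Sum components: V_total = -9.761 + j30.45 V.
Step 3 — Convert to polar: |V_total| = 31.97 V, ∠V_total = 107.8°.

V_total = 31.97∠107.8° V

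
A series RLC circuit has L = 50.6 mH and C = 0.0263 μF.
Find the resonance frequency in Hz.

Step 1 — Resonance condition Im(Z)=0 gives ω₀ = 1/√(LC).
Step 2 — ω₀ = 1/√(0.0506·2.63e-08) = 2.741e+04 rad/s.
Step 3 — f₀ = ω₀/(2π) = 4363 Hz.

f₀ = 4363 Hz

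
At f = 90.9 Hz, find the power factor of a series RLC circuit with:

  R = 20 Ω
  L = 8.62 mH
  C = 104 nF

Step 1 — Angular frequency: ω = 2π·f = 2π·90.9 = 571.1 rad/s.
Step 2 — Component impedances:
  R: Z = R = 20 Ω
  L: Z = jωL = j·571.1·0.00862 = 0 + j4.923 Ω
  C: Z = 1/(jωC) = -j/(ω·C) = 0 - j1.684e+04 Ω
Step 3 — Series combination: Z_total = R + L + C = 20 - j1.683e+04 Ω = 1.683e+04∠-89.9° Ω.
Step 4 — Power factor: PF = cos(φ) = Re(Z)/|Z| = 20/1.683e+04 = 0.001188.
Step 5 — Type: Im(Z) = -1.683e+04 ⇒ leading (phase φ = -89.9°).

PF = 0.001188 (leading, φ = -89.9°)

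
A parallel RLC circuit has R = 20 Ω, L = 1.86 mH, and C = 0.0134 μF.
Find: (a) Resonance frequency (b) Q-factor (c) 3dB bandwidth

Step 1 — Resonance: ω₀ = 1/√(LC) = 1/√(0.00186·1.34e-08) = 2.003e+05 rad/s.
Step 2 — f₀ = ω₀/(2π) = 3.188e+04 Hz.
Step 3 — Parallel Q: Q = R/(ω₀L) = 20/(2.003e+05·0.00186) = 0.05368.
Step 4 — Bandwidth: Δω = ω₀/Q = 3.731e+06 rad/s; BW = Δω/(2π) = 5.939e+05 Hz.

(a) f₀ = 3.188e+04 Hz  (b) Q = 0.05368  (c) BW = 5.939e+05 Hz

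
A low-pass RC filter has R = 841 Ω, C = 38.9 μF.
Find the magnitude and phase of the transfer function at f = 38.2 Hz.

Step 1 — Angular frequency: ω = 2π·38.2 = 240 rad/s.
Step 2 — Transfer function: H(jω) = 1/(1 + jωRC).
Step 3 — Denominator: 1 + jωRC = 1 + j·240·841·3.89e-05 = 1 + j7.852.
Step 4 — H = 0.01596 - j0.1253.
Step 5 — Magnitude: |H| = 0.1263 (-18.0 dB); phase: φ = -82.7°.

|H| = 0.1263 (-18.0 dB), φ = -82.7°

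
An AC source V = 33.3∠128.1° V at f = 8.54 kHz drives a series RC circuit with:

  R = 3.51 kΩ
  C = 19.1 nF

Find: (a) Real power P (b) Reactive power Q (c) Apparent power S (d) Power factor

Step 1 — Angular frequency: ω = 2π·f = 2π·8540 = 5.366e+04 rad/s.
Step 2 — Component impedances:
  R: Z = R = 3510 Ω
  C: Z = 1/(jωC) = -j/(ω·C) = 0 - j975.7 Ω
Step 3 — Series combination: Z_total = R + C = 3510 - j975.7 Ω = 3643∠-15.5° Ω.
Step 4 — Source phasor: V = 33.3∠128.1° V = -20.55 + j26.2 V.
Step 5 — Current: I = V / Z = -0.007361 + j0.00542 A = 0.009141∠143.6° A.
Step 6 — Complex power: S = V·I* = 0.2933 - j0.08152 VA.
Step 7 — Real power: P = Re(S) = 0.2933 W.
Step 8 — Reactive power: Q = Im(S) = -0.08152 VAR.
Step 9 — Apparent power: |S| = 0.3044 VA.
Step 10 — Power factor: PF = P/|S| = 0.9635 (leading).

(a) P = 0.2933 W  (b) Q = -0.08152 VAR  (c) S = 0.3044 VA  (d) PF = 0.9635 (leading)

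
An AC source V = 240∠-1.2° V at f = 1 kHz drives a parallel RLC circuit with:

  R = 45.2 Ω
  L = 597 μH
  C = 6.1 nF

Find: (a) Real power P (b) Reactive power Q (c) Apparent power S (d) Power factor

Step 1 — Angular frequency: ω = 2π·f = 2π·1000 = 6283 rad/s.
Step 2 — Component impedances:
  R: Z = R = 45.2 Ω
  L: Z = jωL = j·6283·0.000597 = 0 + j3.751 Ω
  C: Z = 1/(jωC) = -j/(ω·C) = 0 - j2.609e+04 Ω
Step 3 — Parallel combination: 1/Z_total = 1/R + 1/L + 1/C; Z_total = 0.3093 + j3.726 Ω = 3.739∠85.3° Ω.
Step 4 — Source phasor: V = 240∠-1.2° V = 239.9 - j5.026 V.
Step 5 — Current: I = V / Z = 3.969 - j64.07 A = 64.19∠-86.5° A.
Step 6 — Complex power: S = V·I* = 1274 + j1.535e+04 VA.
Step 7 — Real power: P = Re(S) = 1274 W.
Step 8 — Reactive power: Q = Im(S) = 1.535e+04 VAR.
Step 9 — Apparent power: |S| = 1.541e+04 VA.
Step 10 — Power factor: PF = P/|S| = 0.08272 (lagging).

(a) P = 1274 W  (b) Q = 1.535e+04 VAR  (c) S = 1.541e+04 VA  (d) PF = 0.08272 (lagging)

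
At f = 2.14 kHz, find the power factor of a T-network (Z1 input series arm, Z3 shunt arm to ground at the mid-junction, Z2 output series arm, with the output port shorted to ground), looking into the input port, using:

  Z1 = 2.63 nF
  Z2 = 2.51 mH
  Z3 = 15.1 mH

Step 1 — Angular frequency: ω = 2π·f = 2π·2140 = 1.345e+04 rad/s.
Step 2 — Component impedances:
  Z1: Z = 1/(jωC) = -j/(ω·C) = 0 - j2.828e+04 Ω
  Z2: Z = jωL = j·1.345e+04·0.00251 = 0 + j33.75 Ω
  Z3: Z = jωL = j·1.345e+04·0.0151 = 0 + j203 Ω
Step 3 — With the output port shorted to ground, the output series arm Z2 runs from the junction to ground; the shunt arm Z3 also runs from the junction to ground. They appear in parallel: Z3 || Z2 = 0 + j28.94 Ω.
Step 4 — Series with input arm Z1: Z_in = Z1 + (Z3 || Z2) = 0 - j2.825e+04 Ω = 2.825e+04∠-90.0° Ω.
Step 5 — Power factor: PF = cos(φ) = Re(Z)/|Z| = 0/2.825e+04 = 0.
Step 6 — Type: Im(Z) = -2.825e+04 ⇒ leading (phase φ = -90.0°).

PF = 0 (leading, φ = -90.0°)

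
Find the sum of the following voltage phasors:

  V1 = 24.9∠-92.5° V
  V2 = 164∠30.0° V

Step 1 — Convert each phasor to rectangular form:
  V1 = 24.9·(cos(-92.5°) + j·sin(-92.5°)) = -1.086 - j24.88 V
  V2 = 164·(cos(30.0°) + j·sin(30.0°)) = 142 + j82 V
Step 2 — Sum components: V_total = 140.9 + j57.12 V.
Step 3 — Convert to polar: |V_total| = 152.1 V, ∠V_total = 22.1°.

V_total = 152.1∠22.1° V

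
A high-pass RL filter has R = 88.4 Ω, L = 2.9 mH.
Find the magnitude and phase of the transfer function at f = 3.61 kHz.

Step 1 — Angular frequency: ω = 2π·3610 = 2.268e+04 rad/s.
Step 2 — Transfer function: H(jω) = jωL/(R + jωL).
Step 3 — Numerator jωL = j·65.78; denominator R + jωL = 88.4 + j65.78.
Step 4 — H = 0.3564 + j0.4789.
Step 5 — Magnitude: |H| = 0.597 (-4.5 dB); phase: φ = 53.3°.

|H| = 0.597 (-4.5 dB), φ = 53.3°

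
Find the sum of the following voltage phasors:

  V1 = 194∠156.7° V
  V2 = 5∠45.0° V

Step 1 — Convert each phasor to rectangular form:
  V1 = 194·(cos(156.7°) + j·sin(156.7°)) = -178.2 + j76.74 V
  V2 = 5·(cos(45.0°) + j·sin(45.0°)) = 3.536 + j3.536 V
Step 2 — Sum components: V_total = -174.6 + j80.27 V.
Step 3 — Convert to polar: |V_total| = 192.2 V, ∠V_total = 155.3°.

V_total = 192.2∠155.3° V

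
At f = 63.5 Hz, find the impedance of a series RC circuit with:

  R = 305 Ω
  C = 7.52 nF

Step 1 — Angular frequency: ω = 2π·f = 2π·63.5 = 399 rad/s.
Step 2 — Component impedances:
  R: Z = R = 305 Ω
  C: Z = 1/(jωC) = -j/(ω·C) = 0 - j3.333e+05 Ω
Step 3 — Series combination: Z_total = R + C = 305 - j3.333e+05 Ω = 3.333e+05∠-89.9° Ω.

Z = 305 - j3.333e+05 Ω = 3.333e+05∠-89.9° Ω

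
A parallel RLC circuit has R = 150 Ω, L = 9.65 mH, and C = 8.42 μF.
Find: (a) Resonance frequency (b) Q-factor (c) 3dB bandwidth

Step 1 — Resonance: ω₀ = 1/√(LC) = 1/√(0.00965·8.42e-06) = 3508 rad/s.
Step 2 — f₀ = ω₀/(2π) = 558.3 Hz.
Step 3 — Parallel Q: Q = R/(ω₀L) = 150/(3508·0.00965) = 4.431.
Step 4 — Bandwidth: Δω = ω₀/Q = 791.8 rad/s; BW = Δω/(2π) = 126 Hz.

(a) f₀ = 558.3 Hz  (b) Q = 4.431  (c) BW = 126 Hz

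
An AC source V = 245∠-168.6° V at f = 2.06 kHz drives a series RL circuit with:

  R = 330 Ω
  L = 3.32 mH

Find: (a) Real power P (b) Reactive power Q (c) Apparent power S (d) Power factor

Step 1 — Angular frequency: ω = 2π·f = 2π·2060 = 1.294e+04 rad/s.
Step 2 — Component impedances:
  R: Z = R = 330 Ω
  L: Z = jωL = j·1.294e+04·0.00332 = 0 + j42.97 Ω
Step 3 — Series combination: Z_total = R + L = 330 + j42.97 Ω = 332.8∠7.4° Ω.
Step 4 — Source phasor: V = 245∠-168.6° V = -240.2 - j48.43 V.
Step 5 — Current: I = V / Z = -0.7344 - j0.05111 A = 0.7362∠-176.0° A.
Step 6 — Complex power: S = V·I* = 178.9 + j23.29 VA.
Step 7 — Real power: P = Re(S) = 178.9 W.
Step 8 — Reactive power: Q = Im(S) = 23.29 VAR.
Step 9 — Apparent power: |S| = 180.4 VA.
Step 10 — Power factor: PF = P/|S| = 0.9916 (lagging).

(a) P = 178.9 W  (b) Q = 23.29 VAR  (c) S = 180.4 VA  (d) PF = 0.9916 (lagging)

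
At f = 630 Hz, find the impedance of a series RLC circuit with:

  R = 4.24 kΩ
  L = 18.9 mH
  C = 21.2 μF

Step 1 — Angular frequency: ω = 2π·f = 2π·630 = 3958 rad/s.
Step 2 — Component impedances:
  R: Z = R = 4240 Ω
  L: Z = jωL = j·3958·0.0189 = 0 + j74.81 Ω
  C: Z = 1/(jωC) = -j/(ω·C) = 0 - j11.92 Ω
Step 3 — Series combination: Z_total = R + L + C = 4240 + j62.9 Ω = 4240∠0.8° Ω.

Z = 4240 + j62.9 Ω = 4240∠0.8° Ω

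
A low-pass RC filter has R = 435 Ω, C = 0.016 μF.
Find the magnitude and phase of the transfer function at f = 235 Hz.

Step 1 — Angular frequency: ω = 2π·235 = 1477 rad/s.
Step 2 — Transfer function: H(jω) = 1/(1 + jωRC).
Step 3 — Denominator: 1 + jωRC = 1 + j·1477·435·1.6e-08 = 1 + j0.01028.
Step 4 — H = 0.9999 - j0.01028.
Step 5 — Magnitude: |H| = 0.9999 (-0.0 dB); phase: φ = -0.6°.

|H| = 0.9999 (-0.0 dB), φ = -0.6°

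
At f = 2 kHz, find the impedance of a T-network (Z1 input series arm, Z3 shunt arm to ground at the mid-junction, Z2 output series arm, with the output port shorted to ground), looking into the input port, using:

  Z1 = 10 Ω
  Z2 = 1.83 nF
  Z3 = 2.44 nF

Step 1 — Angular frequency: ω = 2π·f = 2π·2000 = 1.257e+04 rad/s.
Step 2 — Component impedances:
  Z1: Z = R = 10 Ω
  Z2: Z = 1/(jωC) = -j/(ω·C) = 0 - j4.348e+04 Ω
  Z3: Z = 1/(jωC) = -j/(ω·C) = 0 - j3.261e+04 Ω
Step 3 — With the output port shorted to ground, the output series arm Z2 runs from the junction to ground; the shunt arm Z3 also runs from the junction to ground. They appear in parallel: Z3 || Z2 = 0 - j1.864e+04 Ω.
Step 4 — Series with input arm Z1: Z_in = Z1 + (Z3 || Z2) = 10 - j1.864e+04 Ω = 1.864e+04∠-90.0° Ω.

Z = 10 - j1.864e+04 Ω = 1.864e+04∠-90.0° Ω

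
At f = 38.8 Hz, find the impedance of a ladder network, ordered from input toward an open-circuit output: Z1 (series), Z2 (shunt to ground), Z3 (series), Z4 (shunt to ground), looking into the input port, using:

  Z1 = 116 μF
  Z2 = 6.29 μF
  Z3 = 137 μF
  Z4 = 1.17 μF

Step 1 — Angular frequency: ω = 2π·f = 2π·38.8 = 243.8 rad/s.
Step 2 — Component impedances:
  Z1: Z = 1/(jωC) = -j/(ω·C) = 0 - j35.36 Ω
  Z2: Z = 1/(jωC) = -j/(ω·C) = 0 - j652.1 Ω
  Z3: Z = 1/(jωC) = -j/(ω·C) = 0 - j29.94 Ω
  Z4: Z = 1/(jωC) = -j/(ω·C) = 0 - j3506 Ω
Step 3 — Ladder network (open output): work backward from the far end, alternating series and parallel combinations. Z_in = 0 - j585.9 Ω = 585.9∠-90.0° Ω.

Z = 0 - j585.9 Ω = 585.9∠-90.0° Ω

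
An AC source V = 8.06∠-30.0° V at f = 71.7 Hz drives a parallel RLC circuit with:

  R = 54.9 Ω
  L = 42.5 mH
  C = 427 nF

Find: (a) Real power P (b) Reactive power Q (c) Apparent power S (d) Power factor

Step 1 — Angular frequency: ω = 2π·f = 2π·71.7 = 450.5 rad/s.
Step 2 — Component impedances:
  R: Z = R = 54.9 Ω
  L: Z = jωL = j·450.5·0.0425 = 0 + j19.15 Ω
  C: Z = 1/(jωC) = -j/(ω·C) = 0 - j5198 Ω
Step 3 — Parallel combination: 1/Z_total = 1/R + 1/L + 1/C; Z_total = 5.993 + j17.12 Ω = 18.14∠70.7° Ω.
Step 4 — Source phasor: V = 8.06∠-30.0° V = 6.98 - j4.03 V.
Step 5 — Current: I = V / Z = -0.08256 - j0.4366 A = 0.4444∠-100.7° A.
Step 6 — Complex power: S = V·I* = 1.183 + j3.38 VA.
Step 7 — Real power: P = Re(S) = 1.183 W.
Step 8 — Reactive power: Q = Im(S) = 3.38 VAR.
Step 9 — Apparent power: |S| = 3.582 VA.
Step 10 — Power factor: PF = P/|S| = 0.3304 (lagging).

(a) P = 1.183 W  (b) Q = 3.38 VAR  (c) S = 3.582 VA  (d) PF = 0.3304 (lagging)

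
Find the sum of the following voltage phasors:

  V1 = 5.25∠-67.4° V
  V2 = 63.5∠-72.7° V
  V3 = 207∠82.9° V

Step 1 — Convert each phasor to rectangular form:
  V1 = 5.25·(cos(-67.4°) + j·sin(-67.4°)) = 2.018 - j4.847 V
  V2 = 63.5·(cos(-72.7°) + j·sin(-72.7°)) = 18.88 - j60.63 V
  V3 = 207·(cos(82.9°) + j·sin(82.9°)) = 25.59 + j205.4 V
Step 2 — Sum components: V_total = 46.49 + j139.9 V.
Step 3 — Convert to polar: |V_total| = 147.5 V, ∠V_total = 71.6°.

V_total = 147.5∠71.6° V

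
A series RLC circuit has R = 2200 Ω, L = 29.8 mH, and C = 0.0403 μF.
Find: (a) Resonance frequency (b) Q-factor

Step 1 — Resonance condition Im(Z)=0 gives ω₀ = 1/√(LC).
Step 2 — ω₀ = 1/√(0.0298·4.03e-08) = 2.886e+04 rad/s.
Step 3 — f₀ = ω₀/(2π) = 4593 Hz.
Step 4 — Series Q: Q = ω₀L/R = 2.886e+04·0.0298/2200 = 0.3909.

(a) f₀ = 4593 Hz  (b) Q = 0.3909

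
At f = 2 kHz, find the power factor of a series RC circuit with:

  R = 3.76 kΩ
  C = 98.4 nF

Step 1 — Angular frequency: ω = 2π·f = 2π·2000 = 1.257e+04 rad/s.
Step 2 — Component impedances:
  R: Z = R = 3760 Ω
  C: Z = 1/(jωC) = -j/(ω·C) = 0 - j808.7 Ω
Step 3 — Series combination: Z_total = R + C = 3760 - j808.7 Ω = 3846∠-12.1° Ω.
Step 4 — Power factor: PF = cos(φ) = Re(Z)/|Z| = 3760/3846 = 0.9776.
Step 5 — Type: Im(Z) = -808.7 ⇒ leading (phase φ = -12.1°).

PF = 0.9776 (leading, φ = -12.1°)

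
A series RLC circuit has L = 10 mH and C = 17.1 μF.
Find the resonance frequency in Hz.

Step 1 — Resonance condition Im(Z)=0 gives ω₀ = 1/√(LC).
Step 2 — ω₀ = 1/√(0.01·1.71e-05) = 2418 rad/s.
Step 3 — f₀ = ω₀/(2π) = 384.9 Hz.

f₀ = 384.9 Hz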